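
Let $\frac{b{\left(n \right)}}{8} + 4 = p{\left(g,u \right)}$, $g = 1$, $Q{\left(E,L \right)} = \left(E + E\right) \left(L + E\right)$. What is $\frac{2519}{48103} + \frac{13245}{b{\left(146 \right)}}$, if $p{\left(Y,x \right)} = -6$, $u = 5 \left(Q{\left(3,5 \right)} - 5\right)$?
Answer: $- \frac{11580413}{69968} \approx -165.51$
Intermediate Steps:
$Q{\left(E,L \right)} = 2 E \left(E + L\right)$
$u = 215$ ($u = 5 \left(2 \cdot 3 \left(3 + 5\right) - 5\right) = 5 \left(2 \cdot 3 \cdot 8 - 5\right) = 5 \left(48 - 5\right) = 5 \cdot 43 = 215$)
$b{\left(n \right)} = -80$ ($b{\left(n \right)} = -32 + 8 \left(-6\right) = -32 - 48 = -80$)
$\frac{2519}{48103} + \frac{13245}{b{\left(146 \right)}} = \frac{2519}{48103} + \frac{13245}{-80} = 2519 \cdot \frac{1}{48103} + 13245 \left(- \frac{1}{80}\right) = \frac{229}{4373} - \frac{2649}{16} = - \frac{11580413}{69968}$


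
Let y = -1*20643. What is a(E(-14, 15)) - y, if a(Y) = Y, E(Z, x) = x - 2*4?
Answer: 20650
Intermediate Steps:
y = -20643
E(Z, x) = -8 + x (E(Z, x) = x - 8 = -8 + x)
a(E(-14, 15)) - y = (-8 + 15) - 1*(-20643) = 7 + 20643 = 20650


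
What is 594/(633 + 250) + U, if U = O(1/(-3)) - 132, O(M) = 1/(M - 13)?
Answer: -4641129/35320 ≈ -131.40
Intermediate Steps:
O(M) = 1/(-13 + M)
U = -5283/40 (U = 1/(-13 + 1/(-3)) - 132 = 1/(-13 - ⅓) - 132 = 1/(-40/3) - 132 = -3/40 - 132 = -5283/40 ≈ -132.07)
594/(633 + 250) + U = 594/(633 + 250) - 5283/40 = 594/883 - 5283/40 = -4641129/35320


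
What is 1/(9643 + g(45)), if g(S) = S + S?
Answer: 1/9733 ≈ 0.00010274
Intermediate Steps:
g(S) = 2*S
1/(9643 + g(45)) = 1/(9643 + 2*45) = 1/(9643 + 90) = 1/9733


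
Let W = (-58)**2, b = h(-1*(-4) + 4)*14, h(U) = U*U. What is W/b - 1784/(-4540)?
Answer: 1054439/254240 ≈ 4.1474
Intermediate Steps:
h(U) = U**2
b = 896 (b = (-1*(-4) + 4)**2*14 = (4 + 4)**2*14 = 8**2*14 = 64*14 = 896)
W = 3364
W/b - 1784/(-4540) = 3364/896 - 1784/(-4540) = 3364*(1/896) - 1784*(-1/4540) = 841/224 + 446/1135 = 1054439/254240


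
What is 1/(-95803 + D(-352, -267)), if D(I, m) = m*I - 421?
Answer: -1/2240 ≈ -0.00044643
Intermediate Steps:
D(I, m) = -421 + I*m (D(I, m) = I*m - 421 = -421 + I*m)
1/(-95803 + D(-352, -267)) = 1/(-95803 + (-421 - 352*(-267))) = 1/(-95803 + (-421 + 93984)) = 1/(-95803 + 93563) = 1/(-2240) = -1/2240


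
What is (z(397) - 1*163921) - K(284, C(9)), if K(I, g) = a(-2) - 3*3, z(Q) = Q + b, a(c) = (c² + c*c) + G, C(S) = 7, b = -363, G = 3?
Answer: -163889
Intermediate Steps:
a(c) = 3 + 2*c² (a(c) = (c² + c*c) + 3 = (c² + c²) + 3 = 2*c² + 3 = 3 + 2*c²)
z(Q) = -363 + Q (z(Q) = Q - 363 = -363 + Q)
K(I, g) = 2 (K(I, g) = (3 + 2*(-2)²) - 3*3 = (3 + 2*4) - 9 = (3 + 8) - 9 = 11 - 9 = 2)
(z(397) - 1*163921) - K(284, C(9)) = ((-363 + 397) - 1*163921) - 1*2 = (34 - 163921) - 2 = -163887 - 2 = -163889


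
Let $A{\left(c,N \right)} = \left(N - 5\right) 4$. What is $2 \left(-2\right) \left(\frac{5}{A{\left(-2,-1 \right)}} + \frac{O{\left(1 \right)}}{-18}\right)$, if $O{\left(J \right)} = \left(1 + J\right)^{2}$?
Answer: $\frac{31}{18} \approx 1.7222$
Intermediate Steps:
$A{\left(c,N \right)} = -20 + 4 N$ ($A{\left(c,N \right)} = \left(-5 + N\right) 4 = -20 + 4 N$)
$2 \left(-2\right) \left(\frac{5}{A{\left(-2,-1 \right)}} + \frac{O{\left(1 \right)}}{-18}\right) = 2 \left(-2\right) \left(\frac{5}{-20 + 4 \left(-1\right)} + \frac{\left(1 + 1\right)^{2}}{-18}\right) = - 4 \left(\frac{5}{-20 - 4} + 2^{2} \left(- \frac{1}{18}\right)\right) = - 4 \left(\frac{5}{-24} + 4 \left(- \frac{1}{18}\right)\right) = - 4 \left(5 \left(- \frac{1}{24}\right) - \frac{2}{9}\right) = - 4 \left(- \frac{5}{24} - \frac{2}{9}\right) = \left(-4\right) \left(- \frac{31}{72}\right) = \frac{31}{18}$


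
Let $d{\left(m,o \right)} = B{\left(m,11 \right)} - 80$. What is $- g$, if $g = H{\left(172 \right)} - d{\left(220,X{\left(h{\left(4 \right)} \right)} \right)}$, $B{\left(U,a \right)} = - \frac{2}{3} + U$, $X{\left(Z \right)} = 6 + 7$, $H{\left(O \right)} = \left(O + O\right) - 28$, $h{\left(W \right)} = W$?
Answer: $- \frac{530}{3} \approx -176.67$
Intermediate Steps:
$H{\left(O \right)} = -28 + 2 O$ ($H{\left(O \right)} = 2 O - 28 = -28 + 2 O$)
$X{\left(Z \right)} = 13$
$B{\left(U,a \right)} = - \frac{2}{3} + U$ ($B{\left(U,a \right)} = \left(-2\right) \frac{1}{3} + U = - \frac{2}{3} + U$)
$d{\left(m,o \right)} = - \frac{242}{3} + m$ ($d{\left(m,o \right)} = \left(- \frac{2}{3} + m\right) - 80 = - \frac{242}{3} + m$)
$g = \frac{530}{3}$ ($g = \left(-28 + 2 \cdot 172\right) - \left(- \frac{242}{3} + 220\right) = \left(-28 + 344\right) - \frac{418}{3} = 316 - \frac{418}{3} = \frac{530}{3} \approx 176.67$)
$- g = \left(-1\right) \frac{530}{3} = - \frac{530}{3}$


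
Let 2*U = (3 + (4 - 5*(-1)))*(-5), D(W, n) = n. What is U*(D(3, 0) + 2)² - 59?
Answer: -179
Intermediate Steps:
U = -30 (U = ((3 + (4 - 5*(-1)))*(-5))/2 = ((3 + (4 + 5))*(-5))/2 = ((3 + 9)*(-5))/2 = (12*(-5))/2 = (½)*(-60) = -30)
U*(D(3, 0) + 2)² - 59 = -30*(0 + 2)² - 59 = -30*2² - 59 = -30*4 - 59 = -120 - 59 = -179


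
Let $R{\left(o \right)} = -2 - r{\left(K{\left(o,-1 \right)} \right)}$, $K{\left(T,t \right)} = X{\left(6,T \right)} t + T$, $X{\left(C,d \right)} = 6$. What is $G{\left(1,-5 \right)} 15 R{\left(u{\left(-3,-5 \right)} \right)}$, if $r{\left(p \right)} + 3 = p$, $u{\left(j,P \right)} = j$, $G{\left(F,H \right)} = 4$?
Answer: $600$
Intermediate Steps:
$K{\left(T,t \right)} = T + 6 t$ ($K{\left(T,t \right)} = 6 t + T = T + 6 t$)
$r{\left(p \right)} = -3 + p$
$R{\left(o \right)} = 7 - o$ ($R{\left(o \right)} = -2 - \left(-3 + \left(o + 6 \left(-1\right)\right)\right) = -2 - \left(-3 + \left(o - 6\right)\right) = -2 - \left(-3 + \left(-6 + o\right)\right) = -2 - \left(-9 + o\right) = 7 - o$)
$G{\left(1,-5 \right)} 15 R{\left(u{\left(-3,-5 \right)} \right)} = 4 \cdot 15 \left(7 - -3\right) = 60 \left(7 + 3\right) = 60 \cdot 10 = 600$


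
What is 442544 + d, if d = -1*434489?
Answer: 8055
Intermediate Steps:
d = -434489
442544 + d = 442544 - 434489 = 8055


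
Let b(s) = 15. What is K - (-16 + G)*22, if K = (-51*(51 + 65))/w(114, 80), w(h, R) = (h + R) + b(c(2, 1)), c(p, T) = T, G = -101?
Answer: 532050/209 ≈ 2545.7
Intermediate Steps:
w(h, R) = 15 + R + h (w(h, R) = (h + R) + 15 = (R + h) + 15 = 15 + R + h)
K = -5916/209 (K = (-51*(51 + 65))/(15 + 80 + 114) = -51*116/209 = -5916*1/209 = -5916/209 ≈ -28.306)
K - (-16 + G)*22 = -5916/209 - (-16 - 101)*22 = -5916/209 - (-117)*22 = -5916/209 - 1*(-2574) = -5916/209 + 2574 = 532050/209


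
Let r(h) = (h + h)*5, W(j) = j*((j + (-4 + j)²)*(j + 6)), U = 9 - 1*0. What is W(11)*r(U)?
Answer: 1009800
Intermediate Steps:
U = 9 (U = 9 + 0 = 9)
W(j) = j*(6 + j)*(j + (-4 + j)²) (W(j) = j*((j + (-4 + j)²)*(6 + j)) = j*((6 + j)*(j + (-4 + j)²)) = j*(6 + j)*(j + (-4 + j)²))
r(h) = 10*h (r(h) = (2*h)*5 = 10*h)
W(11)*r(U) = (11*(96 + 11³ - 1*11² - 26*11))*(10*9) = (11*(96 + 1331 - 1*121 - 286))*90 = (11*(96 + 1331 - 121 - 286))*90 = (11*1020)*90 = 11220*90 = 1009800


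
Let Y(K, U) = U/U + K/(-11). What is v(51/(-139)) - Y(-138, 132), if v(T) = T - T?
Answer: -149/11 ≈ -13.545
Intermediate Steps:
Y(K, U) = 1 - K/11 (Y(K, U) = 1 + K*(-1/11) = 1 - K/11)
v(T) = 0
v(51/(-139)) - Y(-138, 132) = 0 - (1 - 1/11*(-138)) = 0 - (1 + 138/11) = 0 - 1*149/11 = 0 - 149/11 = -149/11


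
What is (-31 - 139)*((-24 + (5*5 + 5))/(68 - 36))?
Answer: -255/8 ≈ -31.875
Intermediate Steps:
(-31 - 139)*((-24 + (5*5 + 5))/(68 - 36)) = -170*(-24 + (25 + 5))/32 = -170*(-24 + 30)/32 = -1020/32 = -170*3/16 = -255/8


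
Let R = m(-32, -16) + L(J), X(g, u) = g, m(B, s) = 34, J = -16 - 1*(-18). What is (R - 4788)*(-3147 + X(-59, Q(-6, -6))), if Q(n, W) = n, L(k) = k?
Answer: 15234912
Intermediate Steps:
J = 2 (J = -16 + 18 = 2)
R = 36 (R = 34 + 2 = 36)
(R - 4788)*(-3147 + X(-59, Q(-6, -6))) = (36 - 4788)*(-3147 - 59) = -4752*(-3206) = 15234912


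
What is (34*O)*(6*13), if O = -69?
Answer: -182988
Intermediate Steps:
(34*O)*(6*13) = (34*(-69))*(6*13) = -2346*78 = -182988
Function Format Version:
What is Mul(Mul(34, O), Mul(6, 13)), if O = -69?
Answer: -182988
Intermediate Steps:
Mul(Mul(34, O), Mul(6, 13)) = Mul(Mul(34, -69), Mul(6, 13)) = Mul(-2346, 78) = -182988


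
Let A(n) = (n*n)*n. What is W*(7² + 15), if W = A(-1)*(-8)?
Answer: 512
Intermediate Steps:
A(n) = n³ (A(n) = n²*n = n³)
W = 8 (W = (-1)³*(-8) = -1*(-8) = 8)
W*(7² + 15) = 8*(7² + 15) = 8*(49 + 15) = 8*64 = 512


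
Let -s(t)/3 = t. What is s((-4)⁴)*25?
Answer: -19200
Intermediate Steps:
s(t) = -3*t
s((-4)⁴)*25 = -3*(-4)⁴*25 = -3*256*25 = -768*25 = -19200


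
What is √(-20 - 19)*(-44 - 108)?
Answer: -152*I*√39 ≈ -949.24*I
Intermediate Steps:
√(-20 - 19)*(-44 - 108) = √(-39)*(-152) = (I*√39)*(-152) = -152*I*√39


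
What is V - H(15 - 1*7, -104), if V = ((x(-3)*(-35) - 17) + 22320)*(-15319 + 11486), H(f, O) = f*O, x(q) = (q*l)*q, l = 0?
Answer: -85486567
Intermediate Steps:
x(q) = 0 (x(q) = (q*0)*q = 0*q = 0)
H(f, O) = O*f
V = -85487399 (V = ((0*(-35) - 17) + 22320)*(-15319 + 11486) = ((0 - 17) + 22320)*(-3833) = (-17 + 22320)*(-3833) = 22303*(-3833) = -85487399)
V - H(15 - 1*7, -104) = -85487399 - (-104)*(15 - 1*7) = -85487399 - (-104)*(15 - 7) = -85487399 - (-104)*8 = -85487399 - 1*(-832) = -85487399 + 832 = -85486567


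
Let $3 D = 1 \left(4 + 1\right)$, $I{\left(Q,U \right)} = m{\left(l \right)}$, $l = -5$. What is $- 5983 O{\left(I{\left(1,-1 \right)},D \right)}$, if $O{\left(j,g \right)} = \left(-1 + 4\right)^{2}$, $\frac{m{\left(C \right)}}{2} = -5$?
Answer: $-53847$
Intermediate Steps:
$m{\left(C \right)} = -10$ ($m{\left(C \right)} = 2 \left(-5\right) = -10$)
$I{\left(Q,U \right)} = -10$
$D = \frac{5}{3}$ ($D = \frac{1 \left(4 + 1\right)}{3} = \frac{1 \cdot 5}{3} = \frac{1}{3} \cdot 5 = \frac{5}{3} \approx 1.6667$)
$O{\left(j,g \right)} = 9$ ($O{\left(j,g \right)} = 3^{2} = 9$)
$- 5983 O{\left(I{\left(1,-1 \right)},D \right)} = \left(-5983\right) 9 = -53847$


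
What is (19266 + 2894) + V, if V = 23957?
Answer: 46117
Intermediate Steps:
(19266 + 2894) + V = (19266 + 2894) + 23957 = 22160 + 23957 = 46117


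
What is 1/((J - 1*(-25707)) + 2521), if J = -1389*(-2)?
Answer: 1/31006 ≈ 3.2252e-5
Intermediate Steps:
J = 2778
1/((J - 1*(-25707)) + 2521) = 1/((2778 - 1*(-25707)) + 2521) = 1/((2778 + 25707) + 2521) = 1/(28485 + 2521) = 1/31006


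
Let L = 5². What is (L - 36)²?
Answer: 121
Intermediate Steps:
L = 25
(L - 36)² = (25 - 36)² = (-11)² = 121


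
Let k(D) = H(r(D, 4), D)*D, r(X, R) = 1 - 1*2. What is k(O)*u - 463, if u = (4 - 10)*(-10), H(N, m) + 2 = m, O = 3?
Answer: -283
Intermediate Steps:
r(X, R) = -1 (r(X, R) = 1 - 2 = -1)
H(N, m) = -2 + m
k(D) = D*(-2 + D) (k(D) = (-2 + D)*D = D*(-2 + D))
u = 60 (u = -6*(-10) = 60)
k(O)*u - 463 = (3*(-2 + 3))*60 - 463 = (3*1)*60 - 463 = 3*60 - 463 = 180 - 463 = -283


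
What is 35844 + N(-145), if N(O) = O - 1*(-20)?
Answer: 35719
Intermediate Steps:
N(O) = 20 + O (N(O) = O + 20 = 20 + O)
35844 + N(-145) = 35844 + (20 - 145) = 35844 - 125 = 35719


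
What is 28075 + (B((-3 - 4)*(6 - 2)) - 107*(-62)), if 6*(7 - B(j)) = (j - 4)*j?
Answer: 103700/3 ≈ 34567.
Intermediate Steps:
B(j) = 7 - j*(-4 + j)/6 (B(j) = 7 - (j - 4)*j/6 = 7 - (-4 + j)*j/6 = 7 - j*(-4 + j)/6)
28075 + (B((-3 - 4)*(6 - 2)) - 107*(-62)) = 28075 + ((7 - (-3 - 4)**2*(6 - 2)**2/6 + 2*((-3 - 4)*(6 - 2))/3) - 107*(-62)) = 28075 + ((7 - (-7*4)**2/6 + 2*(-7*4)/3) + 6634) = 28075 + ((7 - 1/6*(-28)**2 + (2/3)*(-28)) + 6634) = 28075 + ((7 - 1/6*784 - 56/3) + 6634) = 28075 + ((7 - 392/3 - 56/3) + 6634) = 28075 + (-427/3 + 6634) = 28075 + 19475/3 = 103700/3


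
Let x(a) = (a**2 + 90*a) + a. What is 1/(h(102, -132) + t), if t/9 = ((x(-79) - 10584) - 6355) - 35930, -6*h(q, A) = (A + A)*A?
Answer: -1/490161 ≈ -2.0401e-6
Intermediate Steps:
h(q, A) = -A**2/3 (h(q, A) = -(A + A)*A/6 = -2*A*A/6 = -A**2/3)
x(a) = a**2 + 91*a
t = -484353 (t = 9*(((-79*(91 - 79) - 10584) - 6355) - 35930) = 9*(((-79*12 - 10584) - 6355) - 35930) = 9*(((-948 - 10584) - 6355) - 35930) = 9*((-11532 - 6355) - 35930) = 9*(-17887 - 35930) = 9*(-53817) = -484353)
1/(h(102, -132) + t) = 1/(-1/3*(-132)**2 - 484353) = 1/(-1/3*17424 - 484353) = 1/(-5808 - 484353) = 1/(-490161) = -1/490161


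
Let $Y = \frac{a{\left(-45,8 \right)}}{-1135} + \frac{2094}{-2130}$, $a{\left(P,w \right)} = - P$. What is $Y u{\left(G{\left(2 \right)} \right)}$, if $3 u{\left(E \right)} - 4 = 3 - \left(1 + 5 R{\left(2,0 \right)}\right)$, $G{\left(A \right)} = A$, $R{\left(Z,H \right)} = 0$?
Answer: $- \frac{164836}{80585} \approx -2.0455$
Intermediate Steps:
$Y = - \frac{82418}{80585}$ ($Y = \frac{\left(-1\right) \left(-45\right)}{-1135} + \frac{2094}{-2130} = 45 \left(- \frac{1}{1135}\right) + 2094 \left(- \frac{1}{2130}\right) = - \frac{9}{227} - \frac{349}{355} = - \frac{82418}{80585} \approx -1.0227$)
$u{\left(E \right)} = 2$ ($u{\left(E \right)} = \frac{4}{3} + \frac{3 - 1}{3} = \frac{4}{3} + \frac{1}{3} \cdot 2 = \frac{4}{3} + \frac{2}{3} = 2$)
$Y u{\left(G{\left(2 \right)} \right)} = \left(- \frac{82418}{80585}\right) 2 = - \frac{164836}{80585}$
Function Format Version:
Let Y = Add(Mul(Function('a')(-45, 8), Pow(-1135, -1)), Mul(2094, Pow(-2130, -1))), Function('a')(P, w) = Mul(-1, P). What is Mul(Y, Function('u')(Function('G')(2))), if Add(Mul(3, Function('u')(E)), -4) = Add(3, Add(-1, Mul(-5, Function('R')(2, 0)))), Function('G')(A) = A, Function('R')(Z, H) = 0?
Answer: Rational(-164836, 80585) ≈ -2.0455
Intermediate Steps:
Y = Rational(-82418, 80585) (Y = Add(Mul(Mul(-1, -45), Pow(-1135, -1)), Mul(2094, Pow(-2130, -1))) = Add(Mul(45, Rational(-1, 1135)), Mul(2094, Rational(-1, 2130))) = Add(Rational(-9, 227), Rational(-349, 355)) = Rational(-82418, 80585) ≈ -1.0227)
Function('u')(E) = 2 (Function('u')(E) = Add(Rational(4, 3), Mul(Rational(1, 3), Add(3, Add(-1, Mul(-5, 0))))) = Add(Rational(4, 3), Mul(Rational(1, 3), Add(3, Add(-1, 0)))) = Add(Rational(4, 3), Mul(Rational(1, 3), Add(3, -1))) = Add(Rational(4, 3), Mul(Rational(1, 3), 2)) = Add(Rational(4, 3), Rational(2, 3)) = 2)
Mul(Y, Function('u')(Function('G')(2))) = Mul(Rational(-82418, 80585), 2) = Rational(-164836, 80585)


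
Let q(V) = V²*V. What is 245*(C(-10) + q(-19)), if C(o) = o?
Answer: -1682905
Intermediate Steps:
q(V) = V³
245*(C(-10) + q(-19)) = 245*(-10 + (-19)³) = 245*(-10 - 6859) = 245*(-6869) = -1682905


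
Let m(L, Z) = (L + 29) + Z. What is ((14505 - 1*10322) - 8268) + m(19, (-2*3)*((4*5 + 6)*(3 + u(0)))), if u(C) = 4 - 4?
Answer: -4505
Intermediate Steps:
u(C) = 0
m(L, Z) = 29 + L + Z (m(L, Z) = (29 + L) + Z = 29 + L + Z)
((14505 - 1*10322) - 8268) + m(19, (-2*3)*((4*5 + 6)*(3 + u(0)))) = ((14505 - 1*10322) - 8268) + (29 + 19 + (-2*3)*((4*5 + 6)*(3 + 0))) = ((14505 - 10322) - 8268) + (29 + 19 - 6*(20 + 6)*3) = (4183 - 8268) + (29 + 19 - 156*3) = -4085 + (29 + 19 - 6*78) = -4085 + (29 + 19 - 468) = -4085 - 420 = -4505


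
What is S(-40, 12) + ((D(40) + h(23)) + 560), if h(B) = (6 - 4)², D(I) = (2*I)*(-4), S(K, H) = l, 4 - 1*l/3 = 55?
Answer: 91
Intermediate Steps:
l = -153 (l = 12 - 3*55 = 12 - 165 = -153)
S(K, H) = -153
D(I) = -8*I
h(B) = 4 (h(B) = 2² = 4)
S(-40, 12) + ((D(40) + h(23)) + 560) = -153 + ((-8*40 + 4) + 560) = -153 + ((-320 + 4) + 560) = -153 + (-316 + 560) = -153 + 244 = 91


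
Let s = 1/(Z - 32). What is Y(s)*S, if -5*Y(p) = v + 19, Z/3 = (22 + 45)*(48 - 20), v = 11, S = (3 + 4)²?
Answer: -294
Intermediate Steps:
S = 49 (S = 7² = 49)
Z = 5628 (Z = 3*((22 + 45)*(48 - 20)) = 3*(67*28) = 3*1876 = 5628)
s = 1/5596 (s = 1/(5628 - 32) = 1/5596 ≈ 0.00017870)
Y(p) = -6 (Y(p) = -(11 + 19)/5 = -⅕*30 = -6)
Y(s)*S = -6*49 = -294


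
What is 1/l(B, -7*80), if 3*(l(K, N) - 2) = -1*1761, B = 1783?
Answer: -1/585 ≈ -0.0017094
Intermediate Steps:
l(K, N) = -585 (l(K, N) = 2 + (-1*1761)/3 = 2 + (⅓)*(-1761) = 2 - 587 = -585)
1/l(B, -7*80) = 1/(-585) = -1/585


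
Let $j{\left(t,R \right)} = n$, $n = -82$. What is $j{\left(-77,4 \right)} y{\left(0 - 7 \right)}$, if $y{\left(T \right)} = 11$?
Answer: $-902$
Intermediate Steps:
$j{\left(t,R \right)} = -82$
$j{\left(-77,4 \right)} y{\left(0 - 7 \right)} = \left(-82\right) 11 = -902$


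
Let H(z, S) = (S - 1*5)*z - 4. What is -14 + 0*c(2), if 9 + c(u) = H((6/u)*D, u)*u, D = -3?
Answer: -14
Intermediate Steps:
H(z, S) = -4 + z*(-5 + S) (H(z, S) = (S - 5)*z - 4 = (-5 + S)*z - 4 = z*(-5 + S) - 4 = -4 + z*(-5 + S))
c(u) = -9 + u*(-22 + 90/u) (c(u) = -9 + (-4 - 5*6/u*(-3) + u*((6/u)*(-3)))*u = -9 + (-4 - (-90)/u + u*(-18/u))*u = -9 + (-4 + 90/u - 18)*u = -9 + (-22 + 90/u)*u = -9 + u*(-22 + 90/u))
-14 + 0*c(2) = -14 + 0*(81 - 22*2) = -14 + 0*(81 - 44) = -14 + 0*37 = -14 + 0 = -14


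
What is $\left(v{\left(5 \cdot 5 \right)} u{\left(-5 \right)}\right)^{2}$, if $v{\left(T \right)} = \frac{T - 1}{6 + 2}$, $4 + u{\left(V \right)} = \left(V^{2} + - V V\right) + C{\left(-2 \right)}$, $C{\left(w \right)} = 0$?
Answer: $144$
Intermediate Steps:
$u{\left(V \right)} = -4$ ($u{\left(V \right)} = -4 + \left(\left(V^{2} + - V V\right) + 0\right) = -4 + \left(\left(V^{2} - V^{2}\right) + 0\right) = -4 + \left(0 + 0\right) = -4 + 0 = -4$)
$v{\left(T \right)} = - \frac{1}{8} + \frac{T}{8}$ ($v{\left(T \right)} = \frac{-1 + T}{8} = \left(-1 + T\right) \frac{1}{8} = - \frac{1}{8} + \frac{T}{8}$)
$\left(v{\left(5 \cdot 5 \right)} u{\left(-5 \right)}\right)^{2} = \left(\left(- \frac{1}{8} + \frac{5 \cdot 5}{8}\right) \left(-4\right)\right)^{2} = \left(\left(- \frac{1}{8} + \frac{1}{8} \cdot 25\right) \left(-4\right)\right)^{2} = \left(\left(- \frac{1}{8} + \frac{25}{8}\right) \left(-4\right)\right)^{2} = \left(3 \left(-4\right)\right)^{2} = \left(-12\right)^{2} = 144$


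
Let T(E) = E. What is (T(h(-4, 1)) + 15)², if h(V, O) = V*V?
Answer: 961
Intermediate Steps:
h(V, O) = V²
(T(h(-4, 1)) + 15)² = ((-4)² + 15)² = (16 + 15)² = 31² = 961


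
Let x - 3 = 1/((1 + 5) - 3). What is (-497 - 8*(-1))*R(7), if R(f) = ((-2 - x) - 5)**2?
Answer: -156643/3 ≈ -52214.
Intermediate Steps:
x = 10/3 (x = 3 + 1/((1 + 5) - 3) = 3 + 1/(6 - 3) = 3 + 1/3 = 10/3 ≈ 3.3333)
R(f) = 961/9 (R(f) = ((-2 - 1*10/3) - 5)**2 = ((-2 - 10/3) - 5)**2 = (-16/3 - 5)**2 = (-31/3)**2 = 961/9)
(-497 - 8*(-1))*R(7) = (-497 - 8*(-1))*(961/9) = (-497 + 8)*(961/9) = -489*961/9 = -156643/3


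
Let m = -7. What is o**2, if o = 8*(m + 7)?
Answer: 0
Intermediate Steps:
o = 0 (o = 8*(-7 + 7) = 8*0 = 0)
o**2 = 0**2 = 0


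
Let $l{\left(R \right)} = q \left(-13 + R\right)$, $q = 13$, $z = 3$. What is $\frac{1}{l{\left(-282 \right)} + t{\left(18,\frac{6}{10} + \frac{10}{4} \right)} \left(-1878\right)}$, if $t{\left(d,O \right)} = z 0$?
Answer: $- \frac{1}{3835} \approx -0.00026076$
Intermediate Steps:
$t{\left(d,O \right)} = 0$ ($t{\left(d,O \right)} = 3 \cdot 0 = 0$)
$l{\left(R \right)} = -169 + 13 R$ ($l{\left(R \right)} = 13 \left(-13 + R\right) = -169 + 13 R$)
$\frac{1}{l{\left(-282 \right)} + t{\left(18,\frac{6}{10} + \frac{10}{4} \right)} \left(-1878\right)} = \frac{1}{\left(-169 + 13 \left(-282\right)\right) + 0 \left(-1878\right)} = \frac{1}{\left(-169 - 3666\right) + 0} = \frac{1}{-3835 + 0} = \frac{1}{-3835} = - \frac{1}{3835}$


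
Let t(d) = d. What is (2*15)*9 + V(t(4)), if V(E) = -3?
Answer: 267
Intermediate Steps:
(2*15)*9 + V(t(4)) = (2*15)*9 - 3 = 30*9 - 3 = 270 - 3 = 267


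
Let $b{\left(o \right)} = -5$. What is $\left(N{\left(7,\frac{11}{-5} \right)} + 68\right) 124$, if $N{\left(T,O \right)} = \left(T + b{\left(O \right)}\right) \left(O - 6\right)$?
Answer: $\frac{31992}{5} \approx 6398.4$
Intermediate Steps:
$N{\left(T,O \right)} = \left(-6 + O\right) \left(-5 + T\right)$ ($N{\left(T,O \right)} = \left(T - 5\right) \left(O - 6\right) = \left(-5 + T\right) \left(-6 + O\right) = \left(-6 + O\right) \left(-5 + T\right)$)
$\left(N{\left(7,\frac{11}{-5} \right)} + 68\right) 124 = \left(\left(30 - 42 - 5 \frac{11}{-5} + \frac{11}{-5} \cdot 7\right) + 68\right) 124 = \left(\left(30 - 42 - 5 \cdot 11 \left(- \frac{1}{5}\right) + 11 \left(- \frac{1}{5}\right) 7\right) + 68\right) 124 = \left(\left(30 - 42 - -11 - \frac{77}{5}\right) + 68\right) 124 = \left(\left(30 - 42 + 11 - \frac{77}{5}\right) + 68\right) 124 = \left(- \frac{82}{5} + 68\right) 124 = \frac{258}{5} \cdot 124 = \frac{31992}{5}$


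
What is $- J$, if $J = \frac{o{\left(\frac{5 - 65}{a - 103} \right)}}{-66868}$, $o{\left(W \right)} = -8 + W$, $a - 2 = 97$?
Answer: $\frac{7}{66868} \approx 0.00010468$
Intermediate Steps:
$a = 99$ ($a = 2 + 97 = 99$)
$J = - \frac{7}{66868}$ ($J = \frac{-8 + \frac{5 - 65}{99 - 103}}{-66868} = \left(-8 - \frac{60}{-4}\right) \left(- \frac{1}{66868}\right) = \left(-8 - -15\right) \left(- \frac{1}{66868}\right) = \left(-8 + 15\right) \left(- \frac{1}{66868}\right) = 7 \left(- \frac{1}{66868}\right) = - \frac{7}{66868} \approx -0.00010468$)
$- J = \left(-1\right) \left(- \frac{7}{66868}\right) = \frac{7}{66868}$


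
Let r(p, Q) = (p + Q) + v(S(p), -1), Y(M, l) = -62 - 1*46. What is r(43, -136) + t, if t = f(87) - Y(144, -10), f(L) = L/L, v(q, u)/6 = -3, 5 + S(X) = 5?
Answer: -2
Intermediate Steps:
S(X) = 0 (S(X) = -5 + 5 = 0)
v(q, u) = -18 (v(q, u) = 6*(-3) = -18)
f(L) = 1
Y(M, l) = -108 (Y(M, l) = -62 - 46 = -108)
r(p, Q) = -18 + Q + p (r(p, Q) = (p + Q) - 18 = (Q + p) - 18 = -18 + Q + p)
t = 109 (t = 1 - 1*(-108) = 1 + 108 = 109)
r(43, -136) + t = (-18 - 136 + 43) + 109 = -111 + 109 = -2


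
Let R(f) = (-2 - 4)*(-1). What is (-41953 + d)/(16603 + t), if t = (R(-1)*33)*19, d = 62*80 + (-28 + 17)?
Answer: -37004/20365 ≈ -1.8170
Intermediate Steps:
R(f) = 6 (R(f) = -6*(-1) = 6)
d = 4949 (d = 4960 - 11 = 4949)
t = 3762 (t = (6*33)*19 = 198*19 = 3762)
(-41953 + d)/(16603 + t) = (-41953 + 4949)/(16603 + 3762) = -37004/20365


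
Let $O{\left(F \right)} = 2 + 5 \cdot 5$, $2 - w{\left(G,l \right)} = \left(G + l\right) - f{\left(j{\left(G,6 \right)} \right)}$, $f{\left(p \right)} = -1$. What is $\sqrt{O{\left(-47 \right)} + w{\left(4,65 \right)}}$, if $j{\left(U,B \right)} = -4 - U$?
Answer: $i \sqrt{41} \approx 6.4031 i$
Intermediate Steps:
$w{\left(G,l \right)} = 1 - G - l$ ($w{\left(G,l \right)} = 2 - \left(\left(G + l\right) - -1\right) = 2 - \left(\left(G + l\right) + 1\right) = 2 - \left(1 + G + l\right) = 1 - G - l$)
$O{\left(F \right)} = 27$ ($O{\left(F \right)} = 2 + 25 = 27$)
$\sqrt{O{\left(-47 \right)} + w{\left(4,65 \right)}} = \sqrt{27 - 68} = \sqrt{-41} = i \sqrt{41}$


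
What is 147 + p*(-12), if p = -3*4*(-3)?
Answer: -285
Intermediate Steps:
p = 36 (p = -12*(-3) = 36)
147 + p*(-12) = 147 + 36*(-12) = 147 - 432 = -285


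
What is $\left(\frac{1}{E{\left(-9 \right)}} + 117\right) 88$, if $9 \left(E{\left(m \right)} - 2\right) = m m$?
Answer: $10304$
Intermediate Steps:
$E{\left(m \right)} = 2 + \frac{m^{2}}{9}$ ($E{\left(m \right)} = 2 + \frac{m m}{9} = 2 + \frac{m^{2}}{9}$)
$\left(\frac{1}{E{\left(-9 \right)}} + 117\right) 88 = \left(\frac{1}{2 + \frac{\left(-9\right)^{2}}{9}} + 117\right) 88 = \left(\frac{1}{2 + \frac{1}{9} \cdot 81} + 117\right) 88 = \left(\frac{1}{2 + 9} + 117\right) 88 = \left(\frac{1}{11} + 117\right) 88 = \frac{1288}{11} \cdot 88 = 10304$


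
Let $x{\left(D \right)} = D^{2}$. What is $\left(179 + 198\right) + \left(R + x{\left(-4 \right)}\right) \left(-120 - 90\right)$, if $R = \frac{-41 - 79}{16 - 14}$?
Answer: $9617$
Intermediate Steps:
$R = -60$ ($R = - \frac{120}{2} = \left(-120\right) \frac{1}{2} = -60$)
$\left(179 + 198\right) + \left(R + x{\left(-4 \right)}\right) \left(-120 - 90\right) = \left(179 + 198\right) + \left(-60 + \left(-4\right)^{2}\right) \left(-120 - 90\right) = 377 + \left(-60 + 16\right) \left(-210\right) = 377 - -9240 = 377 + 9240 = 9617$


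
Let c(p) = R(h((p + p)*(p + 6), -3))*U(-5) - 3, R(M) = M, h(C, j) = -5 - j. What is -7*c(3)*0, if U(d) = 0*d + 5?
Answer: 0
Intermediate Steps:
U(d) = 5 (U(d) = 0 + 5 = 5)
c(p) = -13 (c(p) = (-5 - 1*(-3))*5 - 3 = (-5 + 3)*5 - 3 = -2*5 - 3 = -10 - 3 = -13)
-7*c(3)*0 = -7*(-13)*0 = 91*0 = 0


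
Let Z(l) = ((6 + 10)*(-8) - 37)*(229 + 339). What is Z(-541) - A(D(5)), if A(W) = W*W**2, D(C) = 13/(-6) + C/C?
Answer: -20243177/216 ≈ -93718.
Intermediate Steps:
D(C) = -7/6 (D(C) = 13*(-1/6) + 1 = -13/6 + 1 = -7/6)
Z(l) = -93720 (Z(l) = (16*(-8) - 37)*568 = (-128 - 37)*568 = -165*568 = -93720)
A(W) = W**3
Z(-541) - A(D(5)) = -93720 - (-7/6)**3 = -93720 - 1*(-343/216) = -93720 + 343/216 = -20243177/216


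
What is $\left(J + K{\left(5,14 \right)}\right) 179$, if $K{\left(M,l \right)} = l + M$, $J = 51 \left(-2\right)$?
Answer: $-14857$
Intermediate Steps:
$J = -102$
$K{\left(M,l \right)} = M + l$
$\left(J + K{\left(5,14 \right)}\right) 179 = \left(-102 + \left(5 + 14\right)\right) 179 = \left(-102 + 19\right) 179 = \left(-83\right) 179 = -14857$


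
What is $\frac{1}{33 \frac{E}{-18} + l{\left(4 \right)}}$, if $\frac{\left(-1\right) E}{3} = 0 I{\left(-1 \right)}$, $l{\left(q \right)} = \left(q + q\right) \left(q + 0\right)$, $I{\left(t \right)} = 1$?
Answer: $\frac{1}{32} \approx 0.03125$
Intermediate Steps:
$l{\left(q \right)} = 2 q^{2}$ ($l{\left(q \right)} = 2 q q = 2 q^{2}$)
$E = 0$ ($E = - 3 \cdot 0 \cdot 1 = \left(-3\right) 0 = 0$)
$\frac{1}{33 \frac{E}{-18} + l{\left(4 \right)}} = \frac{1}{33 \frac{0}{-18} + 2 \cdot 4^{2}} = \frac{1}{33 \cdot 0 \left(- \frac{1}{18}\right) + 2 \cdot 16} = \frac{1}{33 \cdot 0 + 32} = \frac{1}{0 + 32} = \frac{1}{32}$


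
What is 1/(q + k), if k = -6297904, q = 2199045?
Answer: -1/4098859 ≈ -2.4397e-7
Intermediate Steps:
1/(q + k) = 1/(2199045 - 6297904) = 1/(-4098859) = -1/4098859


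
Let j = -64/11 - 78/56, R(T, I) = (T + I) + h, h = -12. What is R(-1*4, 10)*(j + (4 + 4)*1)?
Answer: -729/154 ≈ -4.7338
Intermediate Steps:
R(T, I) = -12 + I + T (R(T, I) = (T + I) - 12 = (I + T) - 12 = -12 + I + T)
j = -2221/308 (j = -64*1/11 - 78*1/56 = -64/11 - 39/28 = -2221/308 ≈ -7.2110)
R(-1*4, 10)*(j + (4 + 4)*1) = (-12 + 10 - 1*4)*(-2221/308 + (4 + 4)*1) = (-12 + 10 - 4)*(-2221/308 + 8*1) = -6*(-2221/308 + 8) = -6*243/308 = -729/154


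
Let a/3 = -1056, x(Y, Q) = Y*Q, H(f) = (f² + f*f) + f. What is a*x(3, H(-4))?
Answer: -266112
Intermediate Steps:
H(f) = f + 2*f² (H(f) = (f² + f²) + f = 2*f² + f = f + 2*f²)
x(Y, Q) = Q*Y
a = -3168 (a = 3*(-1056) = -3168)
a*x(3, H(-4)) = -3168*(-4*(1 + 2*(-4)))*3 = -3168*(-4*(1 - 8))*3 = -3168*(-4*(-7))*3 = -88704*3 = -3168*84 = -266112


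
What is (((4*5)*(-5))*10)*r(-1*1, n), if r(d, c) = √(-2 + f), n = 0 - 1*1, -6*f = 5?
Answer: -500*I*√102/3 ≈ -1683.3*I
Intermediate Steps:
f = -⅚ (f = -⅙*5 = -⅚ ≈ -0.83333)
n = -1 (n = 0 - 1 = -1)
r(d, c) = I*√102/6 (r(d, c) = √(-2 - ⅚) = √(-17/6) = I*√102/6)
(((4*5)*(-5))*10)*r(-1*1, n) = (((4*5)*(-5))*10)*(I*√102/6) = ((20*(-5))*10)*(I*√102/6) = (-100*10)*(I*√102/6) = -500*I*√102/3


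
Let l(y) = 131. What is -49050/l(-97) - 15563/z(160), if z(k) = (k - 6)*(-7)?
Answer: -50837147/141218 ≈ -359.99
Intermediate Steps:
z(k) = 42 - 7*k (z(k) = (-6 + k)*(-7) = 42 - 7*k)
-49050/l(-97) - 15563/z(160) = -49050/131 - 15563/(42 - 7*160) = -49050*1/131 - 15563/(42 - 1120) = -49050/131 - 15563/(-1078) = -49050/131 - 15563*(-1/1078) = -49050/131 + 15563/1078 = -50837147/141218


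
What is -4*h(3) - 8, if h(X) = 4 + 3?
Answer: -36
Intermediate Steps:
h(X) = 7
-4*h(3) - 8 = -4*7 - 8 = -28 - 8 = -36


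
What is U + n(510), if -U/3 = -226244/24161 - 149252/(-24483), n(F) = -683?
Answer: -132739465763/197177921 ≈ -673.20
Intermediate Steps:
U = 1933054280/197177921 (U = -3*(-226244/24161 - 149252/(-24483)) = -3*(-226244*1/24161 - 149252*(-1/24483)) = -3*(-226244/24161 + 149252/24483) = -3*(-1933054280/591533763) = 1933054280/197177921 ≈ 9.8036)
U + n(510) = 1933054280/197177921 - 683 = -132739465763/197177921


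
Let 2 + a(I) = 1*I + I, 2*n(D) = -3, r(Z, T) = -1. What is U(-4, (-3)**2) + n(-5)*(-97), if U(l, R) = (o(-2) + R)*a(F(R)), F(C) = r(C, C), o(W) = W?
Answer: 235/2 ≈ 117.50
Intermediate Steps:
n(D) = -3/2 (n(D) = (1/2)*(-3) = -3/2)
F(C) = -1
a(I) = -2 + 2*I (a(I) = -2 + (1*I + I) = -2 + (I + I) = -2 + 2*I)
U(l, R) = 8 - 4*R (U(l, R) = (-2 + R)*(-2 + 2*(-1)) = (-2 + R)*(-2 - 2) = (-2 + R)*(-4) = 8 - 4*R)
U(-4, (-3)**2) + n(-5)*(-97) = (8 - 4*(-3)**2) - 3/2*(-97) = (8 - 4*9) + 291/2 = (8 - 36) + 291/2 = -28 + 291/2 = 235/2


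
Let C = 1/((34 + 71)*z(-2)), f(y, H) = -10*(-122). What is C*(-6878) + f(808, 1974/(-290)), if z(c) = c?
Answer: 131539/105 ≈ 1252.8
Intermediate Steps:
f(y, H) = 1220
C = -1/210 (C = 1/((34 + 71)*(-2)) = -½/105 = (1/105)*(-½) = -1/210 ≈ -0.0047619)
C*(-6878) + f(808, 1974/(-290)) = -1/210*(-6878) + 1220 = 3439/105 + 1220 = 131539/105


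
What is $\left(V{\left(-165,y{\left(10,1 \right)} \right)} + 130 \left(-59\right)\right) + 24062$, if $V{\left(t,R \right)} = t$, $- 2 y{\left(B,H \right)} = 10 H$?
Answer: $16227$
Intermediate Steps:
$y{\left(B,H \right)} = - 5 H$ ($y{\left(B,H \right)} = - \frac{10 H}{2} = - 5 H$)
$\left(V{\left(-165,y{\left(10,1 \right)} \right)} + 130 \left(-59\right)\right) + 24062 = \left(-165 + 130 \left(-59\right)\right) + 24062 = \left(-165 - 7670\right) + 24062 = -7835 + 24062 = 16227$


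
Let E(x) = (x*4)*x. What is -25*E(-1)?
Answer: -100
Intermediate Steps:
E(x) = 4*x² (E(x) = (4*x)*x = 4*x²)
-25*E(-1) = -100*(-1)² = -100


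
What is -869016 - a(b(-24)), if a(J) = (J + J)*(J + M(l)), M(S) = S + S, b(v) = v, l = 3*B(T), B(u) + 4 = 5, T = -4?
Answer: -869880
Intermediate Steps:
B(u) = 1 (B(u) = -4 + 5 = 1)
l = 3 (l = 3*1 = 3)
M(S) = 2*S
a(J) = 2*J*(6 + J) (a(J) = (J + J)*(J + 2*3) = (2*J)*(J + 6) = (2*J)*(6 + J) = 2*J*(6 + J))
-869016 - a(b(-24)) = -869016 - 2*(-24)*(6 - 24) = -869016 - 2*(-24)*(-18) = -869016 - 1*864 = -869016 - 864 = -869880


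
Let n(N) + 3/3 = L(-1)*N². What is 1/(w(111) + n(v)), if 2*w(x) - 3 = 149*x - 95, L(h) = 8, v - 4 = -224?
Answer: 2/790845 ≈ 2.5289e-6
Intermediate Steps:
v = -220 (v = 4 - 224 = -220)
n(N) = -1 + 8*N²
w(x) = -46 + 149*x/2 (w(x) = 3/2 + (149*x - 95)/2 = 3/2 + (-95 + 149*x)/2 = 3/2 + (-95/2 + 149*x/2) = -46 + 149*x/2)
1/(w(111) + n(v)) = 1/((-46 + (149/2)*111) + (-1 + 8*(-220)²)) = 1/((-46 + 16539/2) + (-1 + 8*48400)) = 1/(16447/2 + (-1 + 387200)) = 1/(16447/2 + 387199) = 1/(790845/2) = 2/790845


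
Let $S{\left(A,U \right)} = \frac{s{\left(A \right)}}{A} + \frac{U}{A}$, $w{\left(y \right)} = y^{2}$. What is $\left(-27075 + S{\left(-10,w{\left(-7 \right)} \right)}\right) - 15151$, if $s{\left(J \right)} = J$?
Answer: $- \frac{422299}{10} \approx -42230.0$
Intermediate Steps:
$S{\left(A,U \right)} = 1 + \frac{U}{A}$ ($S{\left(A,U \right)} = \frac{A}{A} + \frac{U}{A} = 1 + \frac{U}{A}$)
$\left(-27075 + S{\left(-10,w{\left(-7 \right)} \right)}\right) - 15151 = \left(-27075 + \frac{-10 + \left(-7\right)^{2}}{-10}\right) - 15151 = \left(-27075 - \frac{-10 + 49}{10}\right) - 15151 = \left(-27075 - \frac{39}{10}\right) - 15151 = - \frac{270789}{10} - 15151 = - \frac{422299}{10}$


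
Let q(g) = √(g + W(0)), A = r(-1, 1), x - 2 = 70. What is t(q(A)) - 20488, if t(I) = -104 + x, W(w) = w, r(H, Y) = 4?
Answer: -20520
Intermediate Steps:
x = 72 (x = 2 + 70 = 72)
A = 4
q(g) = √g (q(g) = √(g + 0) = √g)
t(I) = -32 (t(I) = -104 + 72 = -32)
t(q(A)) - 20488 = -32 - 20488 = -20520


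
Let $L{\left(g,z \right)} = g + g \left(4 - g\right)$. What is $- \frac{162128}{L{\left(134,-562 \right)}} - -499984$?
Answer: $\frac{4321442776}{8643} \approx 4.9999 \cdot 10^{5}$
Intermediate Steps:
$- \frac{162128}{L{\left(134,-562 \right)}} - -499984 = - \frac{162128}{134 \left(5 - 134\right)} - -499984 = - \frac{162128}{134 \left(5 - 134\right)} + 499984 = - \frac{162128}{134 \left(-129\right)} + 499984 = - \frac{162128}{-17286} + 499984 = \left(-162128\right) \left(- \frac{1}{17286}\right) + 499984 = \frac{81064}{8643} + 499984 = \frac{4321442776}{8643}$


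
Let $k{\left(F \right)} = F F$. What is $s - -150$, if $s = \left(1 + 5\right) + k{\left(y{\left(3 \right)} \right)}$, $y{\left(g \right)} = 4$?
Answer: $172$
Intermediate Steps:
$k{\left(F \right)} = F^{2}$
$s = 22$ ($s = \left(1 + 5\right) + 4^{2} = 6 + 16 = 22$)
$s - -150 = 22 - -150 = 22 + 150 = 172$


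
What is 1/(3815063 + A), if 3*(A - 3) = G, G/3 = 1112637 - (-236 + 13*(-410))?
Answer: 1/4933269 ≈ 2.0271e-7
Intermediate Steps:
G = 3354609 (G = 3*(1112637 - (-236 + 13*(-410))) = 3*(1112637 - (-236 - 5330)) = 3*(1112637 - 1*(-5566)) = 3*(1112637 + 5566) = 3*1118203 = 3354609)
A = 1118206 (A = 3 + (1/3)*3354609 = 3 + 1118203 = 1118206)
1/(3815063 + A) = 1/(3815063 + 1118206) = 1/4933269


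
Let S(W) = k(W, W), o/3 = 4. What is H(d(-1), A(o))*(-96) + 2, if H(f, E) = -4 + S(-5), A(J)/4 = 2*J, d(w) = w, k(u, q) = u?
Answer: 866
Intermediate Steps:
o = 12 (o = 3*4 = 12)
S(W) = W
A(J) = 8*J (A(J) = 4*(2*J) = 8*J)
H(f, E) = -9 (H(f, E) = -4 - 5 = -9)
H(d(-1), A(o))*(-96) + 2 = -9*(-96) + 2 = 864 + 2 = 866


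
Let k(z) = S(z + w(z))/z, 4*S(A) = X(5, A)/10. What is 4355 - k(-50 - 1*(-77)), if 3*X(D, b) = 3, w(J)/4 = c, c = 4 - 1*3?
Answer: 4703399/1080 ≈ 4355.0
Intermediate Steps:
c = 1 (c = 4 - 3 = 1)
w(J) = 4 (w(J) = 4*1 = 4)
X(D, b) = 1 (X(D, b) = (⅓)*3 = 1)
S(A) = 1/40 (S(A) = (1/10)/4 = (1*(⅒))/4 = (¼)*(⅒) = 1/40)
k(z) = 1/(40*z)
4355 - k(-50 - 1*(-77)) = 4355 - 1/(40*(-50 - 1*(-77))) = 4355 - 1/(40*(-50 + 77)) = 4355 - 1/(40*27) = 4355 - 1*1/1080 = 4355 - 1/1080 = 4703399/1080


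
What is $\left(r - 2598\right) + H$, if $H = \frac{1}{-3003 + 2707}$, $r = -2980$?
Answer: $- \frac{1651089}{296} \approx -5578.0$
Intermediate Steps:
$H = - \frac{1}{296}$ ($H = \frac{1}{-296} = - \frac{1}{296} \approx -0.0033784$)
$\left(r - 2598\right) + H = \left(-2980 - 2598\right) - \frac{1}{296} = -5578 - \frac{1}{296} = - \frac{1651089}{296}$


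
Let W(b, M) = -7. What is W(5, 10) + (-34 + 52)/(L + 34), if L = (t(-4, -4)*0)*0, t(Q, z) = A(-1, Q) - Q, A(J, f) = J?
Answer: -110/17 ≈ -6.4706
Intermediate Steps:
t(Q, z) = -1 - Q
L = 0 (L = ((-1 - 1*(-4))*0)*0 = ((-1 + 4)*0)*0 = (3*0)*0 = 0*0 = 0)
W(5, 10) + (-34 + 52)/(L + 34) = -7 + (-34 + 52)/(0 + 34) = -7 + 18/34 = -7 + (1/34)*18 = -7 + 9/17 = -110/17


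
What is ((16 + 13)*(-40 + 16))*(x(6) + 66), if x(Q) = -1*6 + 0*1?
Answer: -41760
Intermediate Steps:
x(Q) = -6 (x(Q) = -6 + 0 = -6)
((16 + 13)*(-40 + 16))*(x(6) + 66) = ((16 + 13)*(-40 + 16))*(-6 + 66) = (29*(-24))*60 = -696*60 = -41760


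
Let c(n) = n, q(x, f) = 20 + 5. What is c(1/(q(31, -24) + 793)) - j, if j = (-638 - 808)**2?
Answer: -1710369287/818 ≈ -2.0909e+6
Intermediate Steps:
q(x, f) = 25
j = 2090916 (j = (-1446)**2 = 2090916)
c(1/(q(31, -24) + 793)) - j = 1/(25 + 793) - 1*2090916 = 1/818 - 2090916 = -1710369287/818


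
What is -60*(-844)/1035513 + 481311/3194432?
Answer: 220056611341/1102625287872 ≈ 0.19958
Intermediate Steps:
-60*(-844)/1035513 + 481311/3194432 = 50640*(1/1035513) + 481311*(1/3194432) = 16880/345171 + 481311/3194432 = 220056611341/1102625287872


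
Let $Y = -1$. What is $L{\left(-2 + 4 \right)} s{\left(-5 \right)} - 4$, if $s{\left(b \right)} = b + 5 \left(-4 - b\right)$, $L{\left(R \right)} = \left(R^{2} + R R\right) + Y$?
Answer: $-4$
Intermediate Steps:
$L{\left(R \right)} = -1 + 2 R^{2}$ ($L{\left(R \right)} = \left(R^{2} + R R\right) - 1 = \left(R^{2} + R^{2}\right) - 1 = 2 R^{2} - 1 = -1 + 2 R^{2}$)
$s{\left(b \right)} = -20 - 4 b$ ($s{\left(b \right)} = b - \left(20 + 5 b\right) = -20 - 4 b$)
$L{\left(-2 + 4 \right)} s{\left(-5 \right)} - 4 = \left(-1 + 2 \left(-2 + 4\right)^{2}\right) \left(-20 - -20\right) - 4 = \left(-1 + 2 \cdot 2^{2}\right) \left(-20 + 20\right) - 4 = \left(-1 + 2 \cdot 4\right) 0 - 4 = \left(-1 + 8\right) 0 - 4 = 7 \cdot 0 - 4 = 0 - 4 = -4$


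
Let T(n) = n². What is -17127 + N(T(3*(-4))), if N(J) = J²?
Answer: 3609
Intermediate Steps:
-17127 + N(T(3*(-4))) = -17127 + ((3*(-4))²)² = -17127 + ((-12)²)² = -17127 + 144² = -17127 + 20736 = 3609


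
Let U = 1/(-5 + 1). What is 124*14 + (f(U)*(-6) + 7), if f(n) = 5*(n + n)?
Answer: 1758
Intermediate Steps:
U = -¼ (U = 1/(-4) = -¼ ≈ -0.25000)
f(n) = 10*n (f(n) = 5*(2*n) = 10*n)
124*14 + (f(U)*(-6) + 7) = 124*14 + ((10*(-¼))*(-6) + 7) = 1736 + (-5/2*(-6) + 7) = 1736 + (15 + 7) = 1736 + 22 = 1758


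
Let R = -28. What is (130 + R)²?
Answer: 10404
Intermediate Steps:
(130 + R)² = (130 - 28)² = 102² = 10404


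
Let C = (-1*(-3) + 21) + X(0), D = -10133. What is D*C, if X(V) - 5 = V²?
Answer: -293857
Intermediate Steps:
X(V) = 5 + V²
C = 29 (C = (-1*(-3) + 21) + (5 + 0²) = (3 + 21) + (5 + 0) = 24 + 5 = 29)
D*C = -10133*29 = -293857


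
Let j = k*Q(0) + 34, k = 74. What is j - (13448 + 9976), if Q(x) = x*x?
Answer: -23390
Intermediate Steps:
Q(x) = x²
j = 34 (j = 74*0² + 34 = 74*0 + 34 = 0 + 34 = 34)
j - (13448 + 9976) = 34 - (13448 + 9976) = 34 - 1*23424 = 34 - 23424 = -23390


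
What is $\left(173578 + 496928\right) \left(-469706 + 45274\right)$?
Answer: $-284584202592$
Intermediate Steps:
$\left(173578 + 496928\right) \left(-469706 + 45274\right) = 670506 \left(-424432\right) = -284584202592$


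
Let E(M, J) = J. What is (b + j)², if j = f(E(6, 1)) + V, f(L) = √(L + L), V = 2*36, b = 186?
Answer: (258 + √2)² ≈ 67296.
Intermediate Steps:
V = 72
f(L) = √2*√L (f(L) = √(2*L) = √2*√L)
j = 72 + √2 (j = √2*√1 + 72 = √2*1 + 72 = √2 + 72 = 72 + √2 ≈ 73.414)
(b + j)² = (186 + (72 + √2))² = (258 + √2)²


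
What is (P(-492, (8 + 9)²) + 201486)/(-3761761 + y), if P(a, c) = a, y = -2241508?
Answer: -200994/6003269 ≈ -0.033481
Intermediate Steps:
(P(-492, (8 + 9)²) + 201486)/(-3761761 + y) = (-492 + 201486)/(-3761761 - 2241508) = 200994/(-6003269) = 200994*(-1/6003269) = -200994/6003269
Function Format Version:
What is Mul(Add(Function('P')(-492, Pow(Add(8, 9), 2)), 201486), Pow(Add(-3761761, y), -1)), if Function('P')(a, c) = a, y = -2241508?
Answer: Rational(-200994, 6003269) ≈ -0.033481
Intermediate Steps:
Mul(Add(Function('P')(-492, Pow(Add(8, 9), 2)), 201486), Pow(Add(-3761761, y), -1)) = Mul(Add(-492, 201486), Pow(Add(-3761761, -2241508), -1)) = Mul(200994, Pow(-6003269, -1)) = Mul(200994, Rational(-1, 6003269)) = Rational(-200994, 6003269)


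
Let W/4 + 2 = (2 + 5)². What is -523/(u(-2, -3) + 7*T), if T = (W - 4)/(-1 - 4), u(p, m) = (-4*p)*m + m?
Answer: 2615/1423 ≈ 1.8377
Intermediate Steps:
u(p, m) = m - 4*m*p (u(p, m) = -4*m*p + m = m - 4*m*p)
W = 188 (W = -8 + 4*(2 + 5)² = -8 + 4*7² = -8 + 4*49 = -8 + 196 = 188)
T = -184/5 (T = (188 - 4)/(-1 - 4) = 184/(-5) = 184*(-⅕) = -184/5 ≈ -36.800)
-523/(u(-2, -3) + 7*T) = -523/(-3*(1 - 4*(-2)) + 7*(-184/5)) = -523/(-3*(1 + 8) - 1288/5) = -523/(-3*9 - 1288/5) = -523/(-27 - 1288/5) = -523/(-1423/5) = -523*(-5/1423) = 2615/1423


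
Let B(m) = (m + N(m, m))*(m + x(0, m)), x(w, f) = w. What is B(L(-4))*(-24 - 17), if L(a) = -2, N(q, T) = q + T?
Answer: -492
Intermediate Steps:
N(q, T) = T + q
B(m) = 3*m**2 (B(m) = (m + (m + m))*(m + 0) = (m + 2*m)*m = (3*m)*m = 3*m**2)
B(L(-4))*(-24 - 17) = (3*(-2)**2)*(-24 - 17) = (3*4)*(-41) = 12*(-41) = -492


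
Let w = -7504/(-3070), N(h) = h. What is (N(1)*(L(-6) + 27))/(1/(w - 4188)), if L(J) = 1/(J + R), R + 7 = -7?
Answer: -865745573/7675 ≈ -1.1280e+5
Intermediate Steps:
R = -14 (R = -7 - 7 = -14)
L(J) = 1/(-14 + J) (L(J) = 1/(J - 14) = 1/(-14 + J))
w = 3752/1535 (w = -7504*(-1/3070) = 3752/1535 ≈ 2.4443)
(N(1)*(L(-6) + 27))/(1/(w - 4188)) = (1*(1/(-14 - 6) + 27))/(1/(3752/1535 - 4188)) = (1*(1/(-20) + 27))/(1/(-6424828/1535)) = (1*(-1/20 + 27))/(-1535/6424828) = (1*(539/20))*(-6424828/1535) = (539/20)*(-6424828/1535) = -865745573/7675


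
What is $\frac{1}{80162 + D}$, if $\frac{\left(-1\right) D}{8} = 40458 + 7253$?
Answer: $- \frac{1}{301526} \approx -3.3165 \cdot 10^{-6}$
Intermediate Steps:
$D = -381688$ ($D = - 8 \left(40458 + 7253\right) = \left(-8\right) 47711 = -381688$)
$\frac{1}{80162 + D} = \frac{1}{80162 - 381688} = \frac{1}{-301526} = - \frac{1}{301526}$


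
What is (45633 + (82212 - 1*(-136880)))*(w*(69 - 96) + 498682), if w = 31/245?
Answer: 6468621715085/49 ≈ 1.3201e+11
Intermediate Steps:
w = 31/245 (w = 31*(1/245) = 31/245 ≈ 0.12653)
(45633 + (82212 - 1*(-136880)))*(w*(69 - 96) + 498682) = (45633 + (82212 - 1*(-136880)))*(31*(69 - 96)/245 + 498682) = (45633 + (82212 + 136880))*((31/245)*(-27) + 498682) = (45633 + 219092)*(-837/245 + 498682) = 264725*(122176253/245) = 6468621715085/49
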